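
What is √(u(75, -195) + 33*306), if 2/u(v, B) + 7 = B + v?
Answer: 2*√40717597/127 ≈ 100.49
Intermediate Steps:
u(v, B) = 2/(-7 + B + v) (u(v, B) = 2/(-7 + (B + v)) = 2/(-7 + B + v))
√(u(75, -195) + 33*306) = √(2/(-7 - 195 + 75) + 33*306) = √(2/(-127) + 10098) = √(2*(-1/127) + 10098) = √(-2/127 + 10098) = √(1282444/127) = 2*√40717597/127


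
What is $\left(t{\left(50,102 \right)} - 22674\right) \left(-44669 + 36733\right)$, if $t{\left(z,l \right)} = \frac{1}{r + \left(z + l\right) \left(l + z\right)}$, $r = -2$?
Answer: $\frac{2078496916096}{11551} \approx 1.7994 \cdot 10^{8}$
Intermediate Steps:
$t{\left(z,l \right)} = \frac{1}{-2 + \left(l + z\right)^{2}}$ ($t{\left(z,l \right)} = \frac{1}{-2 + \left(z + l\right) \left(l + z\right)} = \frac{1}{-2 + \left(l + z\right) \left(l + z\right)} = \frac{1}{-2 + \left(l + z\right)^{2}}$)
$\left(t{\left(50,102 \right)} - 22674\right) \left(-44669 + 36733\right) = \left(\frac{1}{-2 + \left(102 + 50\right)^{2}} - 22674\right) \left(-44669 + 36733\right) = \left(\frac{1}{-2 + 152^{2}} - 22674\right) \left(-7936\right) = \left(\frac{1}{-2 + 23104} - 22674\right) \left(-7936\right) = \left(\frac{1}{23102} - 22674\right) \left(-7936\right) = \left(- \frac{523814747}{23102}\right) \left(-7936\right) = \frac{2078496916096}{11551}$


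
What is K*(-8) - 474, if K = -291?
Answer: 1854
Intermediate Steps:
K*(-8) - 474 = -291*(-8) - 474 = 2328 - 474 = 1854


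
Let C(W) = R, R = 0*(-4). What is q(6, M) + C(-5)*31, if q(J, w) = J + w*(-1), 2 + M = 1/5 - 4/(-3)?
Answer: 97/15 ≈ 6.4667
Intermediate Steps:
M = -7/15 (M = -2 + (1/5 - 4/(-3)) = -2 + (1*(1/5) - 4*(-1/3)) = -2 + (1/5 + 4/3) = -2 + 23/15 = -7/15 ≈ -0.46667)
R = 0
q(J, w) = J - w
C(W) = 0
q(6, M) + C(-5)*31 = (6 - 1*(-7/15)) + 0*31 = (6 + 7/15) + 0 = 97/15 + 0 = 97/15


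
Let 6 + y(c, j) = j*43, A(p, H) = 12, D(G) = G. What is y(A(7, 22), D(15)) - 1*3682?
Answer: -3043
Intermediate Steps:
y(c, j) = -6 + 43*j (y(c, j) = -6 + j*43 = -6 + 43*j)
y(A(7, 22), D(15)) - 1*3682 = (-6 + 43*15) - 1*3682 = (-6 + 645) - 3682 = 639 - 3682 = -3043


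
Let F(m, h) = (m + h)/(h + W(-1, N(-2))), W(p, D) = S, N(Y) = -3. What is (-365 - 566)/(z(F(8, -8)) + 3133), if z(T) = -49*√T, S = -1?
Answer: -931/3133 ≈ -0.29716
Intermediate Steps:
W(p, D) = -1
F(m, h) = (h + m)/(-1 + h) (F(m, h) = (m + h)/(h - 1) = (h + m)/(-1 + h))
(-365 - 566)/(z(F(8, -8)) + 3133) = (-365 - 566)/(-49*√(-8 + 8)*(I/3) + 3133) = -931/(-49*√(0/(-9)) + 3133) = -931/(-49*√(-⅑*0) + 3133) = -931/(-49*√0 + 3133) = -931/(-49*0 + 3133) = -931/(0 + 3133) = -931/3133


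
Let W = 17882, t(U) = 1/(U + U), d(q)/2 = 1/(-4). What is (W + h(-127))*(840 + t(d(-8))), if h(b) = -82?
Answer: 14934200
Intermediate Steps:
d(q) = -1/2 (d(q) = 2/(-4) = 2*(-1/4) = -1/2)
t(U) = 1/(2*U)
(W + h(-127))*(840 + t(d(-8))) = (17882 - 82)*(840 + 1/(2*(-1/2))) = 17800*(840 + (1/2)*(-2)) = 17800*(840 - 1) = 17800*839 = 14934200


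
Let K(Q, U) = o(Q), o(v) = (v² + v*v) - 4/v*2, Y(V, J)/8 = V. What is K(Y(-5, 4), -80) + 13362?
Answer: 82811/5 ≈ 16562.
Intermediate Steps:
Y(V, J) = 8*V
o(v) = -8/v + 2*v² (o(v) = (v² + v²) - 8/v = 2*v² - 8/v = -8/v + 2*v²)
K(Q, U) = 2*(-4 + Q³)/Q
K(Y(-5, 4), -80) + 13362 = 2*(-4 + (8*(-5))³)/((8*(-5))) + 13362 = 2*(-4 + (-40)³)/(-40) + 13362 = 2*(-1/40)*(-4 - 64000) + 13362 = 2*(-1/40)*(-64004) + 13362 = 16001/5 + 13362 = 82811/5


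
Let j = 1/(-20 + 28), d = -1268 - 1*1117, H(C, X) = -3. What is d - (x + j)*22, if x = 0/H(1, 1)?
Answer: -9551/4 ≈ -2387.8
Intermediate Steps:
x = 0 (x = 0/(-3) = 0*(-⅓) = 0)
d = -2385 (d = -1268 - 1117 = -2385)
j = ⅛ (j = 1/8 = ⅛ ≈ 0.12500)
d - (x + j)*22 = -2385 - (0 + ⅛)*22 = -2385 - 22/8 = -2385 - 1*11/4 = -2385 - 11/4 = -9551/4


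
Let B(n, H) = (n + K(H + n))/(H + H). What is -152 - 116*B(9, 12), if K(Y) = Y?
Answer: -297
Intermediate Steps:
B(n, H) = (H + 2*n)/(2*H) (B(n, H) = (n + (H + n))/(H + H) = (H + 2*n)/((2*H)) = (H + 2*n)*(1/(2*H)) = (H + 2*n)/(2*H))
-152 - 116*B(9, 12) = -152 - 116*(9 + (½)*12)/12 = -152 - 29*(9 + 6)/3 = -152 - 29*15/3 = -152 - 116*5/4 = -152 - 145 = -297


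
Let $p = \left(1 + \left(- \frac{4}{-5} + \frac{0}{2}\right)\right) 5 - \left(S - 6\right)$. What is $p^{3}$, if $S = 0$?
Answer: $3375$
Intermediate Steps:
$p = 15$ ($p = \left(1 + \left(- \frac{4}{-5} + \frac{0}{2}\right)\right) 5 - \left(0 - 6\right) = \left(1 + \left(\left(-4\right) \left(- \frac{1}{5}\right) + 0 \cdot \frac{1}{2}\right)\right) 5 - -6 = \left(1 + \left(\frac{4}{5} + 0\right)\right) 5 + 6 = \left(1 + \frac{4}{5}\right) 5 + 6 = \frac{9}{5} \cdot 5 + 6 = 9 + 6 = 15$)
$p^{3} = 15^{3} = 3375$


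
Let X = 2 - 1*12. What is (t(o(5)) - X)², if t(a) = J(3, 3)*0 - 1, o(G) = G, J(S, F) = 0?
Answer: 81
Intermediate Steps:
X = -10 (X = 2 - 12 = -10)
t(a) = -1 (t(a) = 0*0 - 1 = 0 - 1 = -1)
(t(o(5)) - X)² = (-1 - 1*(-10))² = (-1 + 10)² = 9² = 81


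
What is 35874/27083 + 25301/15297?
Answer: 1233991561/414288651 ≈ 2.9786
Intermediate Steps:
35874/27083 + 25301/15297 = 1233991561/414288651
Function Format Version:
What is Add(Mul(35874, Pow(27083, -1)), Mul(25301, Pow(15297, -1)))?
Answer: Rational(1233991561, 414288651) ≈ 2.9786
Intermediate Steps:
Add(Mul(35874, Pow(27083, -1)), Mul(25301, Pow(15297, -1))) = Add(Mul(35874, Rational(1, 27083)), Mul(25301, Rational(1, 15297))) = Add(Rational(35874, 27083), Rational(25301, 15297)) = Rational(1233991561, 414288651)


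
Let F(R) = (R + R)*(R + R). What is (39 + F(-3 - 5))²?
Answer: 87025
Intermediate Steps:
F(R) = 4*R² (F(R) = (2*R)*(2*R) = 4*R²)
(39 + F(-3 - 5))² = (39 + 4*(-3 - 5)²)² = (39 + 4*(-8)²)² = (39 + 4*64)² = (39 + 256)² = 295² = 87025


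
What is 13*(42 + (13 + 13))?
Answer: 884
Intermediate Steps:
13*(42 + (13 + 13)) = 13*(42 + 26) = 13*68 = 884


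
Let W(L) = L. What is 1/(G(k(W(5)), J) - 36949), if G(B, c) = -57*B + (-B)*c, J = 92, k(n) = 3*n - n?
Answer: -1/38439 ≈ -2.6015e-5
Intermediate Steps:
k(n) = 2*n
G(B, c) = -57*B - B*c
1/(G(k(W(5)), J) - 36949) = 1/(-2*5*(57 + 92) - 36949) = 1/(-1*10*149 - 36949) = 1/(-1490 - 36949) = 1/(-38439) = -1/38439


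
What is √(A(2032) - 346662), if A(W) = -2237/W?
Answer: I*√89461266467/508 ≈ 588.78*I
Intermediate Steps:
√(A(2032) - 346662) = √(-2237/2032 - 346662) = √(-704419421/2032) = I*√89461266467/508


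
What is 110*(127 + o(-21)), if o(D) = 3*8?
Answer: 16610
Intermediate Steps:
o(D) = 24
110*(127 + o(-21)) = 110*(127 + 24) = 110*151 = 16610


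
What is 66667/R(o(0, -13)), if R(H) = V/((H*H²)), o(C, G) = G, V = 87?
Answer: -146467399/87 ≈ -1.6835e+6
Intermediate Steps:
R(H) = 87/H³ (R(H) = 87/((H*H²)) = 87/(H³) = 87/H³)
66667/R(o(0, -13)) = 66667/((87/(-13)³)) = 66667/((87*(-1/2197))) = 66667/(-87/2197) = 66667*(-2197/87) = -146467399/87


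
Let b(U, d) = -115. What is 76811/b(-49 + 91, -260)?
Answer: -76811/115 ≈ -667.92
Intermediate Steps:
76811/b(-49 + 91, -260) = 76811/(-115) = 76811*(-1/115) = -76811/115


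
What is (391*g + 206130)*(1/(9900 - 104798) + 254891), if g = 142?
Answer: 3164503816902642/47449 ≈ 6.6693e+10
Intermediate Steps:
(391*g + 206130)*(1/(9900 - 104798) + 254891) = (391*142 + 206130)*(1/(9900 - 104798) + 254891) = (55522 + 206130)*(1/(-94898) + 254891) = 261652*(-1/94898 + 254891) = 261652*(24188646117/94898) = 3164503816902642/47449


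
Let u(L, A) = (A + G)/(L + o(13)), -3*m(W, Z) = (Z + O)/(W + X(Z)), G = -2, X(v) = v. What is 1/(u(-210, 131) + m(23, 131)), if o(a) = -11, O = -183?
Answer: -51051/24053 ≈ -2.1224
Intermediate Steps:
m(W, Z) = -(-183 + Z)/(3*(W + Z)) (m(W, Z) = -(Z - 183)/(3*(W + Z)) = -(-183 + Z)/(3*(W + Z)))
u(L, A) = (-2 + A)/(-11 + L) (u(L, A) = (A - 2)/(L - 11) = (-2 + A)/(-11 + L))
1/(u(-210, 131) + m(23, 131)) = 1/((-2 + 131)/(-11 - 210) + (61 - 1/3*131)/(23 + 131)) = 1/(129/(-221) + (61 - 131/3)/154) = 1/(-1/221*129 + (1/154)*(52/3)) = 1/(-129/221 + 26/231) = 1/(-24053/51051) = -51051/24053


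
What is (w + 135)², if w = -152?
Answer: 289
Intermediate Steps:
(w + 135)² = (-152 + 135)² = (-17)² = 289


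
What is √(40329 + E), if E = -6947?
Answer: √33382 ≈ 182.71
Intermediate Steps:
√(40329 + E) = √(40329 - 6947) = √33382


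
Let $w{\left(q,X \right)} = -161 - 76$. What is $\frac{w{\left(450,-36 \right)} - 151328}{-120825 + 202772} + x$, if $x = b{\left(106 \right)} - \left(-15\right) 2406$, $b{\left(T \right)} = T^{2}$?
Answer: $\frac{3878072157}{81947} \approx 47324.0$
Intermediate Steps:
$w{\left(q,X \right)} = -237$ ($w{\left(q,X \right)} = -161 - 76 = -237$)
$x = 47326$ ($x = 106^{2} - \left(-15\right) 2406 = 11236 - -36090 = 11236 + 36090 = 47326$)
$\frac{w{\left(450,-36 \right)} - 151328}{-120825 + 202772} + x = \frac{-237 - 151328}{-120825 + 202772} + 47326 = - \frac{151565}{81947} + 47326 = \frac{3878072157}{81947}$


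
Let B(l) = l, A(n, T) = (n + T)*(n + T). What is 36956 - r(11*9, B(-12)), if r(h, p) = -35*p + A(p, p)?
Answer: 35960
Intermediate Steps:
A(n, T) = (T + n)**2 (A(n, T) = (T + n)*(T + n) = (T + n)**2)
r(h, p) = -35*p + 4*p**2 (r(h, p) = -35*p + (p + p)**2 = -35*p + (2*p)**2 = -35*p + 4*p**2)
36956 - r(11*9, B(-12)) = 36956 - (-12)*(-35 + 4*(-12)) = 36956 - (-12)*(-35 - 48) = 36956 - (-12)*(-83) = 36956 - 1*996 = 36956 - 996 = 35960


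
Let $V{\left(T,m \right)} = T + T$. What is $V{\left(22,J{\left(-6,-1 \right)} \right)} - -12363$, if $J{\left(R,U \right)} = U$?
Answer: $12407$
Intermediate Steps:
$V{\left(T,m \right)} = 2 T$
$V{\left(22,J{\left(-6,-1 \right)} \right)} - -12363 = 2 \cdot 22 - -12363 = 44 + 12363 = 12407$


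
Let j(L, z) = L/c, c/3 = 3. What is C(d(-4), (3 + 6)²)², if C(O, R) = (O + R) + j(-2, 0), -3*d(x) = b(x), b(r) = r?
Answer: 546121/81 ≈ 6742.2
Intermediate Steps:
c = 9 (c = 3*3 = 9)
d(x) = -x/3
j(L, z) = L/9
C(O, R) = -2/9 + O + R (C(O, R) = (O + R) + (⅑)*(-2) = (O + R) - 2/9 = -2/9 + O + R)
C(d(-4), (3 + 6)²)² = (-2/9 - ⅓*(-4) + (3 + 6)²)² = (-2/9 + 4/3 + 9²)² = (-2/9 + 4/3 + 81)² = (739/9)² = 546121/81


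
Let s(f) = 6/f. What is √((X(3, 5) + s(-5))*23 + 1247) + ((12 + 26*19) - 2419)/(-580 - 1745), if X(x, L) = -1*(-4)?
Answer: 1913/2325 + √32785/5 ≈ 37.036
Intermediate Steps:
X(x, L) = 4
√((X(3, 5) + s(-5))*23 + 1247) + ((12 + 26*19) - 2419)/(-580 - 1745) = √((4 + 6/(-5))*23 + 1247) + ((12 + 26*19) - 2419)/(-580 - 1745) = √((4 + 6*(-⅕))*23 + 1247) + ((12 + 494) - 2419)/(-2325) = √((4 - 6/5)*23 + 1247) + (506 - 2419)*(-1/2325) = √((14/5)*23 + 1247) - 1913*(-1/2325) = √(322/5 + 1247) + 1913/2325 = √(6557/5) + 1913/2325 = √32785/5 + 1913/2325 = 1913/2325 + √32785/5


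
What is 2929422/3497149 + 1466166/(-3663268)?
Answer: 2801928455181/6405497011466 ≈ 0.43743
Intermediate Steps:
2929422/3497149 + 1466166/(-3663268) = 2929422*(1/3497149) + 1466166*(-1/3663268) = 2929422/3497149 - 733083/1831634 = 2801928455181/6405497011466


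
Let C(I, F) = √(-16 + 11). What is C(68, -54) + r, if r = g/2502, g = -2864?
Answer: -1432/1251 + I*√5 ≈ -1.1447 + 2.2361*I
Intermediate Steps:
C(I, F) = I*√5 (C(I, F) = √(-5) = I*√5)
r = -1432/1251 (r = -2864/2502 = -2864*1/2502 = -1432/1251 ≈ -1.1447)
C(68, -54) + r = I*√5 - 1432/1251 = -1432/1251 + I*√5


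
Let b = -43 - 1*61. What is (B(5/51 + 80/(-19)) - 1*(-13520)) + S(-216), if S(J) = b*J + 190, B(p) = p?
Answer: 35048621/969 ≈ 36170.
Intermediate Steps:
b = -104 (b = -43 - 61 = -104)
S(J) = 190 - 104*J (S(J) = -104*J + 190 = 190 - 104*J)
(B(5/51 + 80/(-19)) - 1*(-13520)) + S(-216) = ((5/51 + 80/(-19)) - 1*(-13520)) + (190 - 104*(-216)) = ((5*(1/51) + 80*(-1/19)) + 13520) + (190 + 22464) = ((5/51 - 80/19) + 13520) + 22654 = (-3985/969 + 13520) + 22654 = 13096895/969 + 22654 = 35048621/969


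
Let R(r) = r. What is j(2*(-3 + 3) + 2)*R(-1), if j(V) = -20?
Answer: 20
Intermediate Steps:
j(2*(-3 + 3) + 2)*R(-1) = -20*(-1) = 20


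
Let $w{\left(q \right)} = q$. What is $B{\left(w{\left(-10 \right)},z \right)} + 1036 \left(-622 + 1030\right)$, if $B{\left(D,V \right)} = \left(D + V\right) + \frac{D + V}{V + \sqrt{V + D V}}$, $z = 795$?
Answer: $\frac{340473077}{804} - \frac{157 i \sqrt{795}}{42612} \approx 4.2347 \cdot 10^{5} - 0.10388 i$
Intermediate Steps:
$B{\left(D,V \right)} = D + V + \frac{D + V}{V + \sqrt{V + D V}}$ ($B{\left(D,V \right)} = \left(D + V\right) + \frac{D + V}{V + \sqrt{V + D V}} = D + V + \frac{D + V}{V + \sqrt{V + D V}}$)
$B{\left(w{\left(-10 \right)},z \right)} + 1036 \left(-622 + 1030\right) = \frac{-10 + 795 + 795^{2} - 7950 - 10 \sqrt{795 \left(1 - 10\right)} + 795 \sqrt{795 \left(1 - 10\right)}}{795 + \sqrt{795 \left(1 - 10\right)}} + 1036 \left(-622 + 1030\right) = \frac{-10 + 795 + 632025 - 7950 - 10 \sqrt{795 \left(-9\right)} + 795 \sqrt{795 \left(-9\right)}}{795 + \sqrt{795 \left(-9\right)}} + 1036 \cdot 408 = \frac{-10 + 795 + 632025 - 7950 - 10 \sqrt{-7155} + 795 \sqrt{-7155}}{795 + \sqrt{-7155}} + 422688 = \frac{-10 + 795 + 632025 - 7950 - 10 \cdot 3 i \sqrt{795} + 795 \cdot 3 i \sqrt{795}}{795 + 3 i \sqrt{795}} + 422688 = \frac{-10 + 795 + 632025 - 7950 - 30 i \sqrt{795} + 2385 i \sqrt{795}}{795 + 3 i \sqrt{795}} + 422688 = \frac{624860 + 2355 i \sqrt{795}}{795 + 3 i \sqrt{795}} + 422688 = 422688 + \frac{624860 + 2355 i \sqrt{795}}{795 + 3 i \sqrt{795}}$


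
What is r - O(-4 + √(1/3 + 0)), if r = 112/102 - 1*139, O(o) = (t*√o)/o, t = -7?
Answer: -7033/51 - 7*I*√3/√(12 - √3) ≈ -137.9 - 3.7837*I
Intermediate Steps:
O(o) = -7/√o (O(o) = (-7*√o)/o = -7/√o)
r = -7033/51 (r = 112*(1/102) - 139 = 56/51 - 139 = -7033/51 ≈ -137.90)
r - O(-4 + √(1/3 + 0)) = -7033/51 - (-7)/√(-4 + √(1/3 + 0)) = -7033/51 - (-7)/√(-4 + √(⅓ + 0)) = -7033/51 - (-7)/√(-4 + √(⅓)) = -7033/51 - (-7)/√(-4 + √3/3) = -7033/51 + 7/√(-4 + √3/3)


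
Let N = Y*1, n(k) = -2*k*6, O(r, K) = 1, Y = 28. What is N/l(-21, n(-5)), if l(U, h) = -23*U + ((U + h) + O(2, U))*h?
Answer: 28/2883 ≈ 0.0097121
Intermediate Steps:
n(k) = -12*k
l(U, h) = -23*U + h*(1 + U + h) (l(U, h) = -23*U + ((U + h) + 1)*h = -23*U + (1 + U + h)*h = -23*U + h*(1 + U + h))
N = 28 (N = 28*1 = 28)
N/l(-21, n(-5)) = 28/(-12*(-5) + (-12*(-5))² - 23*(-21) - (-252)*(-5)) = 28/(60 + 60² + 483 - 21*60) = 28/(60 + 3600 + 483 - 1260) = 28/2883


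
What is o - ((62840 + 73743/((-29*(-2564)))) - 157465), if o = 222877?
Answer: 23608104969/74356 ≈ 3.1750e+5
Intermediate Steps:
o - ((62840 + 73743/((-29*(-2564)))) - 157465) = 222877 - ((62840 + 73743/((-29*(-2564)))) - 157465) = 222877 - ((62840 + 73743/74356) - 157465) = 222877 - (4672604783/74356 - 157465) = 222877 - 1*(-7035862757/74356) = 222877 + 7035862757/74356 = 23608104969/74356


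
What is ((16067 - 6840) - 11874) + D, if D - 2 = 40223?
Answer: 37578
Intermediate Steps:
D = 40225 (D = 2 + 40223 = 40225)
((16067 - 6840) - 11874) + D = ((16067 - 6840) - 11874) + 40225 = (9227 - 11874) + 40225 = -2647 + 40225 = 37578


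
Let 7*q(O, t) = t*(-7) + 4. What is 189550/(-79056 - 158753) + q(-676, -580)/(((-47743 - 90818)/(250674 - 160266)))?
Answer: -29186394486486/76885789981 ≈ -379.61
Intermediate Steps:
q(O, t) = 4/7 - t (q(O, t) = (t*(-7) + 4)/7 = (-7*t + 4)/7 = (4 - 7*t)/7 = 4/7 - t)
189550/(-79056 - 158753) + q(-676, -580)/(((-47743 - 90818)/(250674 - 160266))) = 189550/(-79056 - 158753) + (4/7 - 1*(-580))/(((-47743 - 90818)/(250674 - 160266))) = 189550/(-237809) + (4/7 + 580)/((-138561/90408)) = 189550*(-1/237809) + 4064/(7*((-138561*1/90408))) = -189550/237809 + 4064/(7*(-46187/30136)) = -189550/237809 + (4064/7)*(-30136/46187) = -189550/237809 - 122472704/323309 = -29186394486486/76885789981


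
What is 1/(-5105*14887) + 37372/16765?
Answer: 568040456891/254821746655 ≈ 2.2292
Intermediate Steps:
1/(-5105*14887) + 37372/16765 = -1/5105*1/14887 + 37372*(1/16765) = -1/75998135 + 37372/16765 = 568040456891/254821746655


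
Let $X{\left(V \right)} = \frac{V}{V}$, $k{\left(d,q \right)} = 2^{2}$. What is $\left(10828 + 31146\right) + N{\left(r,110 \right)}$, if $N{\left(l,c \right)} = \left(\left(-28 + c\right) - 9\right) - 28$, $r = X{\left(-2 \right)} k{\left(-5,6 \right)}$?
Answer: $42019$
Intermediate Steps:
$k{\left(d,q \right)} = 4$
$X{\left(V \right)} = 1$
$r = 4$ ($r = 1 \cdot 4 = 4$)
$N{\left(l,c \right)} = -65 + c$ ($N{\left(l,c \right)} = \left(-37 + c\right) - 28 = -65 + c$)
$\left(10828 + 31146\right) + N{\left(r,110 \right)} = \left(10828 + 31146\right) + \left(-65 + 110\right) = 41974 + 45 = 42019$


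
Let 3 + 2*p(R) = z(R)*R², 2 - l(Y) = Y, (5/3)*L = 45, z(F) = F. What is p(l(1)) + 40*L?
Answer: 1079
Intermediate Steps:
L = 27 (L = (⅗)*45 = 27)
l(Y) = 2 - Y
p(R) = -3/2 + R³/2 (p(R) = -3/2 + (R*R²)/2 = -3/2 + R³/2)
p(l(1)) + 40*L = (-3/2 + (2 - 1*1)³/2) + 40*27 = (-3/2 + (2 - 1)³/2) + 1080 = (-3/2 + (½)*1³) + 1080 = (-3/2 + (½)*1) + 1080 = (-3/2 + ½) + 1080 = -1 + 1080 = 1079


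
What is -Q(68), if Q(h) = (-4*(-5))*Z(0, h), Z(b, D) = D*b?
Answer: 0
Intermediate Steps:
Q(h) = 0 (Q(h) = (-4*(-5))*(h*0) = 20*0 = 0)
-Q(68) = -1*0 = 0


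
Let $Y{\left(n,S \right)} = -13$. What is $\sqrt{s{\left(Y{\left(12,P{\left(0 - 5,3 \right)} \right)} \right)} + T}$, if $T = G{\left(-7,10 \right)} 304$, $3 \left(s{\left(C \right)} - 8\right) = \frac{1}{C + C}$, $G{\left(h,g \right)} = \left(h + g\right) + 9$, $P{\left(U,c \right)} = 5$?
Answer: $\frac{\sqrt{22243026}}{78} \approx 60.465$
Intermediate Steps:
$G{\left(h,g \right)} = 9 + g + h$ ($G{\left(h,g \right)} = \left(g + h\right) + 9 = 9 + g + h$)
$s{\left(C \right)} = 8 + \frac{1}{6 C}$ ($s{\left(C \right)} = 8 + \frac{1}{3 \left(C + C\right)} = 8 + \frac{1}{3 \cdot 2 C} = 8 + \frac{\frac{1}{2} \frac{1}{C}}{3} = 8 + \frac{1}{6 C}$)
$T = 3648$ ($T = \left(9 + 10 - 7\right) 304 = 12 \cdot 304 = 3648$)
$\sqrt{s{\left(Y{\left(12,P{\left(0 - 5,3 \right)} \right)} \right)} + T} = \sqrt{\left(8 + \frac{1}{6 \left(-13\right)}\right) + 3648} = \sqrt{\left(8 + \frac{1}{6} \left(- \frac{1}{13}\right)\right) + 3648} = \sqrt{\left(8 - \frac{1}{78}\right) + 3648} = \sqrt{\frac{623}{78} + 3648} = \sqrt{\frac{285167}{78}} = \frac{\sqrt{22243026}}{78}$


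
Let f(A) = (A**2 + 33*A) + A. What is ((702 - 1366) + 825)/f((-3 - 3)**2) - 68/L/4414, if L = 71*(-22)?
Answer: 39650461/620520120 ≈ 0.063899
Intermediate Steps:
L = -1562
f(A) = A**2 + 34*A
((702 - 1366) + 825)/f((-3 - 3)**2) - 68/L/4414 = ((702 - 1366) + 825)/(((-3 - 3)**2*(34 + (-3 - 3)**2))) - 68/(-1562)/4414 = (-664 + 825)/(((-6)**2*(34 + (-6)**2))) - 68*(-1/1562)*(1/4414) = 161/((36*(34 + 36))) + (34/781)*(1/4414) = 161/((36*70)) + 17/1723667 = 161/2520 + 17/1723667 = 161*(1/2520) + 17/1723667 = 23/360 + 17/1723667 = 39650461/620520120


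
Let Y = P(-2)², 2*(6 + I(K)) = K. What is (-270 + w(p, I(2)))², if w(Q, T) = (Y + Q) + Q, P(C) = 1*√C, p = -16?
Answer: 92416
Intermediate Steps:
I(K) = -6 + K/2
P(C) = √C
Y = -2 (Y = (√(-2))² = (I*√2)² = -2)
w(Q, T) = -2 + 2*Q (w(Q, T) = (-2 + Q) + Q = -2 + 2*Q)
(-270 + w(p, I(2)))² = (-270 + (-2 + 2*(-16)))² = (-270 + (-2 - 32))² = (-270 - 34)² = (-304)² = 92416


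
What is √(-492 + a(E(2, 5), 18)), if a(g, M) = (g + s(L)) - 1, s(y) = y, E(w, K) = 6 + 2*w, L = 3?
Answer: 4*I*√30 ≈ 21.909*I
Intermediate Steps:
a(g, M) = 2 + g (a(g, M) = (g + 3) - 1 = (3 + g) - 1 = 2 + g)
√(-492 + a(E(2, 5), 18)) = √(-492 + (2 + (6 + 2*2))) = √(-492 + (2 + (6 + 4))) = √(-492 + (2 + 10)) = √(-492 + 12) = √(-480) = 4*I*√30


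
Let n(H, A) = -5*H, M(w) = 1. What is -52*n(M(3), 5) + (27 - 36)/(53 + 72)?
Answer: 32491/125 ≈ 259.93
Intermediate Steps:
-52*n(M(3), 5) + (27 - 36)/(53 + 72) = -(-260) + (27 - 36)/(53 + 72) = -52*(-5) - 9/125 = 260 - 9*1/125 = 260 - 9/125 = 32491/125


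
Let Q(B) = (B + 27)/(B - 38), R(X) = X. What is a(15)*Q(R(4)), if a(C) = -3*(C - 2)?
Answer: 1209/34 ≈ 35.559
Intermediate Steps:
a(C) = 6 - 3*C (a(C) = -3*(-2 + C) = 6 - 3*C)
Q(B) = (27 + B)/(-38 + B)
a(15)*Q(R(4)) = (6 - 3*15)*((27 + 4)/(-38 + 4)) = (6 - 45)*(31/(-34)) = -(-39)*31/34 = -39*(-31/34) = 1209/34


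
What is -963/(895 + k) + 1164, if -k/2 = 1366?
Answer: 2139231/1837 ≈ 1164.5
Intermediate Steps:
k = -2732 (k = -2*1366 = -2732)
-963/(895 + k) + 1164 = -963/(895 - 2732) + 1164 = -963/(-1837) + 1164 = -963*(-1/1837) + 1164 = 963/1837 + 1164 = 2139231/1837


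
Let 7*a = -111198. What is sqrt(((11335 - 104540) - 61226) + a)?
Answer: I*sqrt(8345505)/7 ≈ 412.69*I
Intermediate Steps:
a = -111198/7 (a = (1/7)*(-111198) = -111198/7 ≈ -15885.)
sqrt(((11335 - 104540) - 61226) + a) = sqrt(((11335 - 104540) - 61226) - 111198/7) = sqrt((-93205 - 61226) - 111198/7) = sqrt(-154431 - 111198/7) = sqrt(-1192215/7) = I*sqrt(8345505)/7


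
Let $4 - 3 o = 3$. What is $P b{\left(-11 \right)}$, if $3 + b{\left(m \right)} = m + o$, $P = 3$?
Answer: $-41$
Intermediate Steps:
$o = \frac{1}{3}$ ($o = \frac{4}{3} - 1 = \frac{1}{3} \approx 0.33333$)
$b{\left(m \right)} = - \frac{8}{3} + m$ ($b{\left(m \right)} = -3 + \left(m + \frac{1}{3}\right) = -3 + \left(\frac{1}{3} + m\right) = - \frac{8}{3} + m$)
$P b{\left(-11 \right)} = 3 \left(- \frac{8}{3} - 11\right) = 3 \left(- \frac{41}{3}\right) = -41$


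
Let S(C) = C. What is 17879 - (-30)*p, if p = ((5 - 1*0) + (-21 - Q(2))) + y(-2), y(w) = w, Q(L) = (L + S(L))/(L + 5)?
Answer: 121253/7 ≈ 17322.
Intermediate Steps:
Q(L) = 2*L/(5 + L) (Q(L) = (L + L)/(L + 5) = (2*L)/(5 + L) = 2*L/(5 + L))
p = -130/7 (p = ((5 - 1*0) + (-21 - 2*2/(5 + 2))) - 2 = ((5 + 0) + (-21 - 2*2/7)) - 2 = (5 + (-21 - 2*2/7)) - 2 = (5 + (-21 - 1*4/7)) - 2 = (5 + (-21 - 4/7)) - 2 = (5 - 151/7) - 2 = -116/7 - 2 = -130/7 ≈ -18.571)
17879 - (-30)*p = 17879 - (-30)*(-130)/7 = 17879 - 1*3900/7 = 17879 - 3900/7 = 121253/7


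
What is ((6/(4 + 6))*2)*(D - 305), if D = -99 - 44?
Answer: -2688/5 ≈ -537.60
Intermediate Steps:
D = -143
((6/(4 + 6))*2)*(D - 305) = ((6/(4 + 6))*2)*(-143 - 305) = ((6/10)*2)*(-448) = (((⅒)*6)*2)*(-448) = ((⅗)*2)*(-448) = (6/5)*(-448) = -2688/5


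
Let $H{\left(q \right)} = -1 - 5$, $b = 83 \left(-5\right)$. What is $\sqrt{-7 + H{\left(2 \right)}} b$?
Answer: $- 415 i \sqrt{13} \approx - 1496.3 i$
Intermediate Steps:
$b = -415$
$H{\left(q \right)} = -6$
$\sqrt{-7 + H{\left(2 \right)}} b = \sqrt{-7 - 6} \left(-415\right) = \sqrt{-13} \left(-415\right) = i \sqrt{13} \left(-415\right) = - 415 i \sqrt{13}$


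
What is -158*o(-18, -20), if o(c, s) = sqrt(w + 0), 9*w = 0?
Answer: 0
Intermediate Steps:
w = 0 (w = (1/9)*0 = 0)
o(c, s) = 0 (o(c, s) = sqrt(0 + 0) = sqrt(0) = 0)
-158*o(-18, -20) = -158*0 = 0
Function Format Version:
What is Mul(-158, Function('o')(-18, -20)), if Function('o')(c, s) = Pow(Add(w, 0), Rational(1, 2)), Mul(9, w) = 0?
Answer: 0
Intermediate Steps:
w = 0 (w = Mul(Rational(1, 9), 0) = 0)
Function('o')(c, s) = 0 (Function('o')(c, s) = Pow(Add(0, 0), Rational(1, 2)) = Pow(0, Rational(1, 2)) = 0)
Mul(-158, Function('o')(-18, -20)) = Mul(-158, 0) = 0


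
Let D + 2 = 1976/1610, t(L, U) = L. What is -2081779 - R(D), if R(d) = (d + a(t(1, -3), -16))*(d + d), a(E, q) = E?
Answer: -1349044608823/648025 ≈ -2.0818e+6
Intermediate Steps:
D = -622/805 (D = -2 + 1976/1610 = -2 + 1976*(1/1610) = -2 + 988/805 = -622/805 ≈ -0.77267)
R(d) = 2*d*(1 + d) (R(d) = (d + 1)*(d + d) = (1 + d)*(2*d) = 2*d*(1 + d))
-2081779 - R(D) = -2081779 - 2*(-622)*(1 - 622/805)/805 = -2081779 - 2*(-622)*183/(805*805) = -2081779 - 1*(-227652/648025) = -2081779 + 227652/648025 = -1349044608823/648025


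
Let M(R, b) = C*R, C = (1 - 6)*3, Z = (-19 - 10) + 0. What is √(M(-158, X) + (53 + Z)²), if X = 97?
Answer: √2946 ≈ 54.277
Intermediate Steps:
Z = -29 (Z = -29 + 0 = -29)
C = -15 (C = -5*3 = -15)
M(R, b) = -15*R
√(M(-158, X) + (53 + Z)²) = √(-15*(-158) + (53 - 29)²) = √(2370 + 24²) = √(2370 + 576) = √2946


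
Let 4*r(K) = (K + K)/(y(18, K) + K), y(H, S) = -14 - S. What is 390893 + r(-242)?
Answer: 5472623/14 ≈ 3.9090e+5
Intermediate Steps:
r(K) = -K/28 (r(K) = ((K + K)/((-14 - K) + K))/4 = ((2*K)/(-14))/4 = ((2*K)*(-1/14))/4 = (-K/7)/4 = -K/28)
390893 + r(-242) = 390893 - 1/28*(-242) = 390893 + 121/14 = 5472623/14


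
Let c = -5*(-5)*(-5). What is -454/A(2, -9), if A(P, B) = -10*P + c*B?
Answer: -454/1105 ≈ -0.41086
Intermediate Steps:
c = -125 (c = 25*(-5) = -125)
A(P, B) = -125*B - 10*P (A(P, B) = -10*P - 125*B = -125*B - 10*P)
-454/A(2, -9) = -454/(-125*(-9) - 10*2) = -454/(1125 - 20) = -454/1105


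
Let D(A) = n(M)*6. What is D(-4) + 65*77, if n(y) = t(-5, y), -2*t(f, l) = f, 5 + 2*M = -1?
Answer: 5020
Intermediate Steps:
M = -3 (M = -5/2 + (½)*(-1) = -5/2 - ½ = -3)
t(f, l) = -f/2
n(y) = 5/2 (n(y) = -½*(-5) = 5/2)
D(A) = 15 (D(A) = (5/2)*6 = 15)
D(-4) + 65*77 = 15 + 65*77 = 15 + 5005 = 5020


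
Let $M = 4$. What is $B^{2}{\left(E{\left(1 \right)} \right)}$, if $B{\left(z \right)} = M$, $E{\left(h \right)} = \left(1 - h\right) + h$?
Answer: $16$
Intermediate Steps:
$E{\left(h \right)} = 1$
$B{\left(z \right)} = 4$
$B^{2}{\left(E{\left(1 \right)} \right)} = 4^{2} = 16$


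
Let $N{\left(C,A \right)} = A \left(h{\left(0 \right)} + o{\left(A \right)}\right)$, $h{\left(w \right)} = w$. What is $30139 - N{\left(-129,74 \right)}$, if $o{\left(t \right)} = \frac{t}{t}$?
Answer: $30065$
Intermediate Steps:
$o{\left(t \right)} = 1$
$N{\left(C,A \right)} = A$ ($N{\left(C,A \right)} = A \left(0 + 1\right) = A 1 = A$)
$30139 - N{\left(-129,74 \right)} = 30139 - 74 = 30065$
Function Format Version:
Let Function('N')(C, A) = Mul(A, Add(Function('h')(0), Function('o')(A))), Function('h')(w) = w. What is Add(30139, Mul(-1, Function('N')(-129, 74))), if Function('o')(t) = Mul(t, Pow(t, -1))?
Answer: 30065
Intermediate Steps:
Function('o')(t) = 1
Function('N')(C, A) = A (Function('N')(C, A) = Mul(A, Add(0, 1)) = Mul(A, 1) = A)
Add(30139, Mul(-1, Function('N')(-129, 74))) = Add(30139, Mul(-1, 74)) = Add(30139, -74) = 30065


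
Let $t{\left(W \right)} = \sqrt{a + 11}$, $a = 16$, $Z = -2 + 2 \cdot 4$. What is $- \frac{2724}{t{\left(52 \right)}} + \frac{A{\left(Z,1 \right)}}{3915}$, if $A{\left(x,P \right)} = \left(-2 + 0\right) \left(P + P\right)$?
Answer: $- \frac{4}{3915} - \frac{908 \sqrt{3}}{3} \approx -524.24$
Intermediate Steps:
$Z = 6$ ($Z = -2 + 8 = 6$)
$A{\left(x,P \right)} = - 4 P$ ($A{\left(x,P \right)} = - 2 \cdot 2 P = - 4 P$)
$t{\left(W \right)} = 3 \sqrt{3}$ ($t{\left(W \right)} = \sqrt{16 + 11} = \sqrt{27} = 3 \sqrt{3}$)
$- \frac{2724}{t{\left(52 \right)}} + \frac{A{\left(Z,1 \right)}}{3915} = - \frac{2724}{3 \sqrt{3}} + \frac{\left(-4\right) 1}{3915} = - 2724 \frac{\sqrt{3}}{9} - \frac{4}{3915} = - \frac{908 \sqrt{3}}{3} - \frac{4}{3915} = - \frac{4}{3915} - \frac{908 \sqrt{3}}{3}$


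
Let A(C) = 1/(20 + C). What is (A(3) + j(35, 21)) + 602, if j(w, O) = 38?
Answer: 14721/23 ≈ 640.04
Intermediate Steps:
(A(3) + j(35, 21)) + 602 = (1/(20 + 3) + 38) + 602 = (1/23 + 38) + 602 = 875/23 + 602 = 14721/23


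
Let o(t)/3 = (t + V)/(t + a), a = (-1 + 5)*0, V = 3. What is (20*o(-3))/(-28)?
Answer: 0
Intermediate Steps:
a = 0 (a = 4*0 = 0)
o(t) = 3*(3 + t)/t (o(t) = 3*((t + 3)/(t + 0)) = 3*((3 + t)/t) = 3*(3 + t)/t)
(20*o(-3))/(-28) = (20*(3 + 9/(-3)))/(-28) = (20*(3 + 9*(-⅓)))*(-1/28) = (20*(3 - 3))*(-1/28) = (20*0)*(-1/28) = 0*(-1/28) = 0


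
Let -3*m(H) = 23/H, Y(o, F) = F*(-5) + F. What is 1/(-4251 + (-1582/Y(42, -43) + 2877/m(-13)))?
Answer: 1978/1222787 ≈ 0.0016176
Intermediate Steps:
Y(o, F) = -4*F (Y(o, F) = -5*F + F = -4*F)
m(H) = -23/(3*H)
1/(-4251 + (-1582/Y(42, -43) + 2877/m(-13))) = 1/(-4251 + (-1582/((-4*(-43))) + 2877/((-23/3/(-13))))) = 1/(-4251 + (-1582/172 + 2877/((-23/3*(-1/13))))) = 1/(-4251 + (-1582*1/172 + 2877/(23/39))) = 1/(-4251 + (-791/86 + 2877*(39/23))) = 1/(-4251 + (-791/86 + 112203/23)) = 1/(-4251 + 9631265/1978) = 1/(1222787/1978) = 1978/1222787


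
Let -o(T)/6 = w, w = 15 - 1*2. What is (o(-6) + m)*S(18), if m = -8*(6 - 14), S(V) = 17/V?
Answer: -119/9 ≈ -13.222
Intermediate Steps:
w = 13 (w = 15 - 2 = 13)
o(T) = -78 (o(T) = -6*13 = -78)
m = 64 (m = -8*(-8) = 64)
(o(-6) + m)*S(18) = (-78 + 64)*(17/18) = -238/18 = -14*17/18 = -119/9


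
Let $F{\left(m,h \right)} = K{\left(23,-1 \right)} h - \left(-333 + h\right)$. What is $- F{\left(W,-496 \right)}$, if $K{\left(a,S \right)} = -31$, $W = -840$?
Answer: $-16205$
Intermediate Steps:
$F{\left(m,h \right)} = 333 - 32 h$ ($F{\left(m,h \right)} = - 31 h - \left(-333 + h\right) = 333 - 32 h$)
$- F{\left(W,-496 \right)} = - (333 - -15872) = - (333 + 15872) = \left(-1\right) 16205 = -16205$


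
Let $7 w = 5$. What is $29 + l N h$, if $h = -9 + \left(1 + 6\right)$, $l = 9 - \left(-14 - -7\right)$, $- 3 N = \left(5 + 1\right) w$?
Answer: $\frac{523}{7} \approx 74.714$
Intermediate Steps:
$w = \frac{5}{7}$ ($w = \frac{1}{7} \cdot 5 = \frac{5}{7} \approx 0.71429$)
$N = - \frac{10}{7}$ ($N = - \frac{\left(5 + 1\right) \frac{5}{7}}{3} = - \frac{6 \cdot \frac{5}{7}}{3} = \left(- \frac{1}{3}\right) \frac{30}{7} = - \frac{10}{7} \approx -1.4286$)
$l = 16$ ($l = 9 - \left(-14 + 7\right) = 9 - -7 = 9 + 7 = 16$)
$h = -2$ ($h = -9 + 7 = -2$)
$29 + l N h = 29 + 16 \left(\left(- \frac{10}{7}\right) \left(-2\right)\right) = 29 + 16 \cdot \frac{20}{7} = 29 + \frac{320}{7} = \frac{523}{7}$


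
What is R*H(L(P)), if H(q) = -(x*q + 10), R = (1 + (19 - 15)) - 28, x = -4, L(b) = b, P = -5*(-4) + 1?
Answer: -1702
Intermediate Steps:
P = 21 (P = 20 + 1 = 21)
R = -23 (R = (1 + 4) - 28 = 5 - 28 = -23)
H(q) = -10 + 4*q (H(q) = -(-4*q + 10) = -(10 - 4*q) = -10 + 4*q)
R*H(L(P)) = -23*(-10 + 4*21) = -23*(-10 + 84) = -23*74 = -1702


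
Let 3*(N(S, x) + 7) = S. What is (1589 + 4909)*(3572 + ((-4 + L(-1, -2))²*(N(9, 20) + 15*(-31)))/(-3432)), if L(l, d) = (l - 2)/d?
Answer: 53119136703/2288 ≈ 2.3216e+7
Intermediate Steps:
N(S, x) = -7 + S/3
L(l, d) = (-2 + l)/d
(1589 + 4909)*(3572 + ((-4 + L(-1, -2))²*(N(9, 20) + 15*(-31)))/(-3432)) = (1589 + 4909)*(3572 + ((-4 + (-2 - 1)/(-2))²*((-7 + (⅓)*9) + 15*(-31)))/(-3432)) = 6498*(3572 + ((-4 - ½*(-3))²*((-7 + 3) - 465))*(-1/3432)) = 6498*(3572 + ((-4 + 3/2)²*(-4 - 465))*(-1/3432)) = 6498*(3572 + ((-5/2)²*(-469))*(-1/3432)) = 6498*(3572 + ((25/4)*(-469))*(-1/3432)) = 6498*(3572 - 11725/4*(-1/3432)) = 6498*(3572 + 11725/13728) = 6498*(49048141/13728) = 53119136703/2288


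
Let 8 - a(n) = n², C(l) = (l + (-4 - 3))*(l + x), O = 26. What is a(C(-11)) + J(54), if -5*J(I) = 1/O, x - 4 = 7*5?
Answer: -33021041/130 ≈ -2.5401e+5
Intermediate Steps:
x = 39 (x = 4 + 7*5 = 4 + 35 = 39)
C(l) = (-7 + l)*(39 + l) (C(l) = (l + (-4 - 3))*(l + 39) = (l - 7)*(39 + l) = (-7 + l)*(39 + l))
J(I) = -1/130 (J(I) = -⅕/26 = -⅕*1/26 = -1/130)
a(n) = 8 - n²
a(C(-11)) + J(54) = (8 - (-273 + (-11)² + 32*(-11))²) - 1/130 = (8 - (-273 + 121 - 352)²) - 1/130 = (8 - 1*(-504)²) - 1/130 = (8 - 1*254016) - 1/130 = (8 - 254016) - 1/130 = -254008 - 1/130 = -33021041/130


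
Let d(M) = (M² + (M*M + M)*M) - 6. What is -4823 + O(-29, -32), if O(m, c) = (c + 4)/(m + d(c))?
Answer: -148331337/30755 ≈ -4823.0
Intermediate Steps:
d(M) = -6 + M² + M*(M + M²) (d(M) = (M² + (M² + M)*M) - 6 = (M² + (M + M²)*M) - 6 = (M² + M*(M + M²)) - 6 = -6 + M² + M*(M + M²))
O(m, c) = (4 + c)/(-6 + m + c³ + 2*c²) (O(m, c) = (c + 4)/(m + (-6 + c³ + 2*c²)) = (4 + c)/(-6 + m + c³ + 2*c²))
-4823 + O(-29, -32) = -4823 + (4 - 32)/(-6 - 29 + (-32)³ + 2*(-32)²) = -4823 - 28/(-6 - 29 - 32768 + 2*1024) = -4823 - 28/(-6 - 29 - 32768 + 2048) = -4823 - 28/(-30755) = -4823 - 1/30755*(-28) = -4823 + 28/30755 = -148331337/30755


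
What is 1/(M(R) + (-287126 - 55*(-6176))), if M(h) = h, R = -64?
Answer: 1/52490 ≈ 1.9051e-5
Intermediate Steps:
1/(M(R) + (-287126 - 55*(-6176))) = 1/(-64 + (-287126 - 55*(-6176))) = 1/(-64 + (-287126 + 339680)) = 1/(-64 + 52554) = 1/52490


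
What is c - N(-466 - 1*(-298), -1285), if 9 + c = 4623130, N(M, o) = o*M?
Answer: 4407241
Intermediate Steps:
N(M, o) = M*o
c = 4623121 (c = -9 + 4623130 = 4623121)
c - N(-466 - 1*(-298), -1285) = 4623121 - (-466 - 1*(-298))*(-1285) = 4623121 - (-466 + 298)*(-1285) = 4623121 - (-168)*(-1285) = 4623121 - 1*215880 = 4623121 - 215880 = 4407241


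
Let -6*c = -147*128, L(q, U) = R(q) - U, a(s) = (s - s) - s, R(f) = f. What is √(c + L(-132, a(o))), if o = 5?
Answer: √3009 ≈ 54.854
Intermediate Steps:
a(s) = -s (a(s) = 0 - s = -s)
L(q, U) = q - U
c = 3136 (c = -(-49)*128/2 = -⅙*(-18816) = 3136)
√(c + L(-132, a(o))) = √(3136 + (-132 - (-1)*5)) = √(3136 + (-132 - 1*(-5))) = √(3136 + (-132 + 5)) = √(3136 - 127) = √3009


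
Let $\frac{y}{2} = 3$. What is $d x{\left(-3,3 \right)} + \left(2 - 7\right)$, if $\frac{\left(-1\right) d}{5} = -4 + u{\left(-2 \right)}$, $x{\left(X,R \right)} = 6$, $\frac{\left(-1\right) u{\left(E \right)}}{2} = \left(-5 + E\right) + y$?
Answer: $55$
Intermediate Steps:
$y = 6$ ($y = 2 \cdot 3 = 6$)
$u{\left(E \right)} = -2 - 2 E$ ($u{\left(E \right)} = - 2 \left(\left(-5 + E\right) + 6\right) = - 2 \left(1 + E\right) = -2 - 2 E$)
$d = 10$ ($d = - 5 \left(-4 - -2\right) = - 5 \left(-4 + \left(-2 + 4\right)\right) = - 5 \left(-4 + 2\right) = \left(-5\right) \left(-2\right) = 10$)
$d x{\left(-3,3 \right)} + \left(2 - 7\right) = 10 \cdot 6 + \left(2 - 7\right) = 60 + \left(2 - 7\right) = 60 - 5 = 55$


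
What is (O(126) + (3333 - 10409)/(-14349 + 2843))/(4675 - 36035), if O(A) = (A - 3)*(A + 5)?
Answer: -92701627/180414080 ≈ -0.51383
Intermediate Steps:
O(A) = (-3 + A)*(5 + A)
(O(126) + (3333 - 10409)/(-14349 + 2843))/(4675 - 36035) = ((-15 + 126² + 2*126) + (3333 - 10409)/(-14349 + 2843))/(4675 - 36035) = ((-15 + 15876 + 252) - 7076/(-11506))/(-31360) = (16113 - 7076*(-1/11506))*(-1/31360) = (16113 + 3538/5753)*(-1/31360) = (92701627/5753)*(-1/31360) = -92701627/180414080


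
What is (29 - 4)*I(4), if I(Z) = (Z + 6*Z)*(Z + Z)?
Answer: 5600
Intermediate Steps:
I(Z) = 14*Z² (I(Z) = (7*Z)*(2*Z) = 14*Z²)
(29 - 4)*I(4) = (29 - 4)*(14*4²) = 25*(14*16) = 25*224 = 5600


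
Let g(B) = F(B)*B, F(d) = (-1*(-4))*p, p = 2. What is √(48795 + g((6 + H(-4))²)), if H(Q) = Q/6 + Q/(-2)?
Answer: √443027/3 ≈ 221.87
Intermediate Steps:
H(Q) = -Q/3 (H(Q) = Q*(⅙) + Q*(-½) = Q/6 - Q/2 = -Q/3)
F(d) = 8 (F(d) = -1*(-4)*2 = 4*2 = 8)
g(B) = 8*B
√(48795 + g((6 + H(-4))²)) = √(48795 + 8*(6 - ⅓*(-4))²) = √(48795 + 8*(6 + 4/3)²) = √(48795 + 8*(22/3)²) = √(48795 + 8*(484/9)) = √(48795 + 3872/9) = √(443027/9) = √443027/3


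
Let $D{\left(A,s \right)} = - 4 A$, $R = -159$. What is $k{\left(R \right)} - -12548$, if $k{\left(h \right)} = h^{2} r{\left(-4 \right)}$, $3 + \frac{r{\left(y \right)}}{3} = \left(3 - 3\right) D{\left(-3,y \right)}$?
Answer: $-214981$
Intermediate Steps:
$r{\left(y \right)} = -9$ ($r{\left(y \right)} = -9 + 3 \left(3 - 3\right) \left(\left(-4\right) \left(-3\right)\right) = -9 + 3 \cdot 0 \cdot 12 = -9 + 3 \cdot 0 = -9 + 0 = -9$)
$k{\left(h \right)} = - 9 h^{2}$ ($k{\left(h \right)} = h^{2} \left(-9\right) = - 9 h^{2}$)
$k{\left(R \right)} - -12548 = - 9 \left(-159\right)^{2} - -12548 = \left(-9\right) 25281 + 12548 = -227529 + 12548 = -214981$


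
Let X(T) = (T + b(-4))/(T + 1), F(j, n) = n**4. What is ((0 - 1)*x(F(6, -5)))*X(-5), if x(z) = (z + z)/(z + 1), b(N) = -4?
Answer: -5625/1252 ≈ -4.4928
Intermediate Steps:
x(z) = 2*z/(1 + z) (x(z) = (2*z)/(1 + z) = 2*z/(1 + z))
X(T) = (-4 + T)/(1 + T) (X(T) = (T - 4)/(T + 1) = (-4 + T)/(1 + T))
((0 - 1)*x(F(6, -5)))*X(-5) = ((0 - 1)*(2*(-5)**4/(1 + (-5)**4)))*((-4 - 5)/(1 - 5)) = (-2*625/(1 + 625))*(-9/(-4)) = (-2*625/626)*(-1/4*(-9)) = -2*625/626*(9/4) = -1*625/313*(9/4) = -625/313*9/4 = -5625/1252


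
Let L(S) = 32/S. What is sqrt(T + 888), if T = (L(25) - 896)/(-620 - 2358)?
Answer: 2*sqrt(12309184794)/7445 ≈ 29.804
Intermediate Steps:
T = 11184/37225 (T = (32/25 - 896)/(-620 - 2358) = (32*(1/25) - 896)/(-2978) = (32/25 - 896)*(-1/2978) = -22368/25*(-1/2978) = 11184/37225 ≈ 0.30044)
sqrt(T + 888) = sqrt(11184/37225 + 888) = sqrt(33066984/37225) = 2*sqrt(12309184794)/7445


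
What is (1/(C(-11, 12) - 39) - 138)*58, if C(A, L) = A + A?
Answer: -488302/61 ≈ -8005.0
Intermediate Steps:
C(A, L) = 2*A
(1/(C(-11, 12) - 39) - 138)*58 = (1/(2*(-11) - 39) - 138)*58 = (1/(-22 - 39) - 138)*58 = (1/(-61) - 138)*58 = (-1/61 - 138)*58 = -8419/61*58 = -488302/61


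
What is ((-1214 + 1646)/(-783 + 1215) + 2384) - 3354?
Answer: -969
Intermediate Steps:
((-1214 + 1646)/(-783 + 1215) + 2384) - 3354 = (432/432 + 2384) - 3354 = (432*(1/432) + 2384) - 3354 = (1 + 2384) - 3354 = 2385 - 3354 = -969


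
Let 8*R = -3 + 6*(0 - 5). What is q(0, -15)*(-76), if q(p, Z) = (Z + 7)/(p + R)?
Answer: -4864/33 ≈ -147.39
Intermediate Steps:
R = -33/8 (R = (-3 + 6*(0 - 5))/8 = (-3 + 6*(-5))/8 = (-3 - 30)/8 = (1/8)*(-33) = -33/8 ≈ -4.1250)
q(p, Z) = (7 + Z)/(-33/8 + p) (q(p, Z) = (Z + 7)/(p - 33/8) = (7 + Z)/(-33/8 + p))
q(0, -15)*(-76) = (8*(7 - 15)/(-33 + 8*0))*(-76) = (8*(-8)/(-33 + 0))*(-76) = (8*(-8)/(-33))*(-76) = (8*(-1/33)*(-8))*(-76) = (64/33)*(-76) = -4864/33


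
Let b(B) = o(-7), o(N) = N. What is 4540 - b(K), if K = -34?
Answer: 4547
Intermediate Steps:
b(B) = -7
4540 - b(K) = 4540 - 1*(-7) = 4540 + 7 = 4547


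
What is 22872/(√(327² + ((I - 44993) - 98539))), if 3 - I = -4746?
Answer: -3812*I*√31854/5309 ≈ -128.15*I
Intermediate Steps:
I = 4749 (I = 3 - 1*(-4746) = 3 + 4746 = 4749)
22872/(√(327² + ((I - 44993) - 98539))) = 22872/(√(327² + ((4749 - 44993) - 98539))) = 22872/(√(106929 + (-40244 - 98539))) = 22872/(√(106929 - 138783)) = 22872/(√(-31854)) = 22872/((I*√31854)) = 22872*(-I*√31854/31854) = -3812*I*√31854/5309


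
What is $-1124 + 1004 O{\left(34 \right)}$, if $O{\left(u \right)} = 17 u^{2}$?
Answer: $19729484$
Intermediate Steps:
$-1124 + 1004 O{\left(34 \right)} = -1124 + 1004 \cdot 17 \cdot 34^{2} = -1124 + 1004 \cdot 17 \cdot 1156 = -1124 + 1004 \cdot 19652 = -1124 + 19730608 = 19729484$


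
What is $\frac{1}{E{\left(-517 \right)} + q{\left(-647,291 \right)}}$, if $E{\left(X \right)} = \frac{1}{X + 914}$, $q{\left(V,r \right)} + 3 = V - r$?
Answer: $- \frac{397}{373576} \approx -0.0010627$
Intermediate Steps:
$q{\left(V,r \right)} = -3 + V - r$ ($q{\left(V,r \right)} = -3 + \left(V - r\right) = -3 + V - r$)
$E{\left(X \right)} = \frac{1}{914 + X}$
$\frac{1}{E{\left(-517 \right)} + q{\left(-647,291 \right)}} = \frac{1}{\frac{1}{914 - 517} - 941} = \frac{1}{\frac{1}{397} - 941} = \frac{1}{- \frac{373576}{397}} = - \frac{397}{373576}$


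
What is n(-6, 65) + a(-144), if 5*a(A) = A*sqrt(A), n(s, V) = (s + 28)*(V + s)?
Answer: 1298 - 1728*I/5 ≈ 1298.0 - 345.6*I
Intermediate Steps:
n(s, V) = (28 + s)*(V + s)
a(A) = A**(3/2)/5 (a(A) = (A*sqrt(A))/5 = A**(3/2)/5)
n(-6, 65) + a(-144) = ((-6)**2 + 28*65 + 28*(-6) + 65*(-6)) + (-144)**(3/2)/5 = (36 + 1820 - 168 - 390) + (-1728*I)/5 = 1298 - 1728*I/5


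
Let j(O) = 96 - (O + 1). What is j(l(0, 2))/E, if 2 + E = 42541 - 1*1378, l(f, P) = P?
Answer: 93/41161 ≈ 0.0022594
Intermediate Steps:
E = 41161 (E = -2 + (42541 - 1*1378) = -2 + (42541 - 1378) = -2 + 41163 = 41161)
j(O) = 95 - O (j(O) = 96 - (1 + O) = 96 + (-1 - O) = 95 - O)
j(l(0, 2))/E = (95 - 1*2)/41161 = (95 - 2)*(1/41161) = 93*(1/41161) = 93/41161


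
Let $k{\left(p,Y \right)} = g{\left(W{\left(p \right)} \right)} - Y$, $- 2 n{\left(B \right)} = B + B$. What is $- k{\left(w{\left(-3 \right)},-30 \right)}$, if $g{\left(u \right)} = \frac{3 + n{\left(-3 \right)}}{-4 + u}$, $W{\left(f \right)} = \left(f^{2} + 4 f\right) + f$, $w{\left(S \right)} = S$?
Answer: $- \frac{147}{5} \approx -29.4$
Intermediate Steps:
$n{\left(B \right)} = - B$ ($n{\left(B \right)} = - \frac{B + B}{2} = - \frac{2 B}{2} = - B$)
$W{\left(f \right)} = f^{2} + 5 f$
$g{\left(u \right)} = \frac{6}{-4 + u}$ ($g{\left(u \right)} = \frac{3 - -3}{-4 + u} = \frac{3 + 3}{-4 + u} = \frac{6}{-4 + u}$)
$k{\left(p,Y \right)} = - Y + \frac{6}{-4 + p \left(5 + p\right)}$ ($k{\left(p,Y \right)} = \frac{6}{-4 + p \left(5 + p\right)} - Y = - Y + \frac{6}{-4 + p \left(5 + p\right)}$)
$- k{\left(w{\left(-3 \right)},-30 \right)} = - (\left(-1\right) \left(-30\right) + \frac{6}{-4 - 3 \left(5 - 3\right)}) = - (30 + \frac{6}{-4 - 6}) = - (30 + \frac{6}{-10}) = - (30 + 6 \left(- \frac{1}{10}\right)) = - (30 - \frac{3}{5}) = \left(-1\right) \frac{147}{5} = - \frac{147}{5}$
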